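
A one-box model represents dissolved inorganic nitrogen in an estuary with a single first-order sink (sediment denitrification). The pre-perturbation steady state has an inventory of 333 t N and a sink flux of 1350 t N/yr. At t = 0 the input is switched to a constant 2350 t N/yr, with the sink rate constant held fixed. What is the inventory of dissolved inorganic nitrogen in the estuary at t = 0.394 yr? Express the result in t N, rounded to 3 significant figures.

530 t N

τ = M₀/F₀ = 333/1350 = 0.2467 yr; rate constant k = 1/τ.
New steady state M_∞ = F₁/k = F₁·τ = 2350 × 0.2467 = 579.67 t N.
M(t) = M_∞ + (M₀ − M_∞)·e^(−t/τ); t/τ = 0.394/0.2467 = 1.597, so e^(−t/τ) = 0.2024.
M(t) = 579.67 − 246.7 × 0.2024 = 529.73 t N.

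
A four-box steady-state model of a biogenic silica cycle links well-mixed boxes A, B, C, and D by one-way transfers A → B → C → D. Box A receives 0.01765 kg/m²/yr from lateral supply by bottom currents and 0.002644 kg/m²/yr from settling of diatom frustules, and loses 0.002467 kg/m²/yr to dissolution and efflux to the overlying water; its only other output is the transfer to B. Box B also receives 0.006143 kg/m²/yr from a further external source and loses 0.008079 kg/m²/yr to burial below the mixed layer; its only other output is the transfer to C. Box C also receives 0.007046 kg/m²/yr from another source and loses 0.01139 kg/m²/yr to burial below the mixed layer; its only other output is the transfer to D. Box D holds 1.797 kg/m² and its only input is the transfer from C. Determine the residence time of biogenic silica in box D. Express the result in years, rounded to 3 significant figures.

156 yr

Box A: F(A→B) = (0.01765 + 0.002644) − 0.002467 = 0.017827 kg/m²/yr.
Box B: F(B→C) = (0.017827 + 0.006143) − 0.008079 = 0.015891 kg/m²/yr.
Box C: F(C→D) = (0.015891 + 0.007046) − 0.01139 = 0.011547 kg/m²/yr.
Box D throughput = its input = 0.011547 kg/m²/yr; τ = 1.797 / 0.011547 = 155.6 yr.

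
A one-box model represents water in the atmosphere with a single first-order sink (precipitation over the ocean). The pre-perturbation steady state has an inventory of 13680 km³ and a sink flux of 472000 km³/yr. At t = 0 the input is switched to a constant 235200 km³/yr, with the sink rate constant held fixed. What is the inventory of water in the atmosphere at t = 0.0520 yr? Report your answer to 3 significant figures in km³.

τ = M₀/F₀ = 13680/472000 = 0.02898 yr; rate constant k = 1/τ.
New steady state M_∞ = F₁/k = F₁·τ = 235200 × 0.02898 = 6816.8 km³.
M(t) = M_∞ + (M₀ − M_∞)·e^(−t/τ); t/τ = 0.0520/0.02898 = 1.794, so e^(−t/τ) = 0.1663.
M(t) = 6816.8 + 6863 × 0.1663 = 7957.9 km³.

7960 km³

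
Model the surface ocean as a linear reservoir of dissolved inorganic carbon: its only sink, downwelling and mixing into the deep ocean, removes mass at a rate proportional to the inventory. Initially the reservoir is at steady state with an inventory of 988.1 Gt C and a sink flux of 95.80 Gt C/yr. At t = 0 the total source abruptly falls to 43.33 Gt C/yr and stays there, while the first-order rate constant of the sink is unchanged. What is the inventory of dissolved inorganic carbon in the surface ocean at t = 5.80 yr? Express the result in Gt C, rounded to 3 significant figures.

τ = M₀/F₀ = 988.1/95.80 = 10.31 yr; rate constant k = 1/τ.
New steady state M_∞ = F₁/k = F₁·τ = 43.33 × 10.31 = 446.91 Gt C.
M(t) = M_∞ + (M₀ − M_∞)·e^(−t/τ); t/τ = 5.80/10.31 = 0.5623, so e^(−t/τ) = 0.5699.
M(t) = 446.91 + 541.2 × 0.5699 = 755.32 Gt C.

755 Gt C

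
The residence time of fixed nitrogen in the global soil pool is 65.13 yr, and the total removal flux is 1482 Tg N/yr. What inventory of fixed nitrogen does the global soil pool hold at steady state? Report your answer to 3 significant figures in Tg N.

τ = M/F ⇒ M = τ × F = 65.13 × 1482 = 96520 Tg N.

96500 Tg N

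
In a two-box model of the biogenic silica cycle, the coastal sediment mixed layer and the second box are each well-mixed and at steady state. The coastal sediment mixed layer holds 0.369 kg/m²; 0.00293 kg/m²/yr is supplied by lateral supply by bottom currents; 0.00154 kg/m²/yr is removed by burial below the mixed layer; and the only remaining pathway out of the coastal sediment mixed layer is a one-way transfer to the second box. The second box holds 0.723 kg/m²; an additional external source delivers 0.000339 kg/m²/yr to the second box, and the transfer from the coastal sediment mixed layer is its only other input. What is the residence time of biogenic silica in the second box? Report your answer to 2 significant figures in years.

Balance the coastal sediment mixed layer: ΣF_in = 0.0029300 kg/m²/yr.
Transfer to the second box = ΣF_in − (0.00154) = 0.0013900 kg/m²/yr.
Total input to the second box = 0.0013900 + 0.000339 = 0.0017290 kg/m²/yr; at steady state this equals its total output.
τ = M / F = 0.723 / 0.0017290 = 418.2 yr.

420 yr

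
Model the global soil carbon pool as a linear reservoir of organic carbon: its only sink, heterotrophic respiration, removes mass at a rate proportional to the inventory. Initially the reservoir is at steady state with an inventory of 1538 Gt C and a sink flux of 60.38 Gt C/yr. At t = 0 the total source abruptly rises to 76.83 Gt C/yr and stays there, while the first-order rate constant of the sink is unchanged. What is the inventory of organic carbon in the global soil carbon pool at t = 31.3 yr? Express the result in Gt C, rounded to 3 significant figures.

Residence time τ = M₀/F₀ = 25.47 yr. The eventual steady state is M_∞ = M₀·(F₁/F₀) = 1538 × 76.83/60.38 = 1957.0 Gt C.
The anomaly ΔM(t) = M(t) − M_∞ decays as ΔM₀·e^(−t/τ) with ΔM₀ = 1538 − 1957.0 = −419.0 Gt C.
At t = 31.3 yr, e^(−t/τ) = e^(−1.229) = 0.2926, so ΔM = −122.6 Gt C and M = 1957.0 − 122.6 = 1834.4 Gt C.

1830 Gt C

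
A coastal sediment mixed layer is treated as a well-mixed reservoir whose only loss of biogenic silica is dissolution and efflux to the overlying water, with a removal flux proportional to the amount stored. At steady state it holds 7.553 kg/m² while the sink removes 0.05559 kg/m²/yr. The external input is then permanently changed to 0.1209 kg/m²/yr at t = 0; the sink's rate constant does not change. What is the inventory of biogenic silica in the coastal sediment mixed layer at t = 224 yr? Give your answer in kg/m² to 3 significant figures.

Residence time τ = M₀/F₀ = 135.9 yr. The eventual steady state is M_∞ = M₀·(F₁/F₀) = 7.553 × 0.1209/0.05559 = 16.427 kg/m².
The anomaly ΔM(t) = M(t) − M_∞ decays as ΔM₀·e^(−t/τ) with ΔM₀ = 7.553 − 16.427 = −8.874 kg/m².
At t = 224 yr, e^(−t/τ) = e^(−1.649) = 0.1923, so ΔM = −1.707 kg/m² and M = 16.427 − 1.707 = 14.720 kg/m².

14.7 kg/m²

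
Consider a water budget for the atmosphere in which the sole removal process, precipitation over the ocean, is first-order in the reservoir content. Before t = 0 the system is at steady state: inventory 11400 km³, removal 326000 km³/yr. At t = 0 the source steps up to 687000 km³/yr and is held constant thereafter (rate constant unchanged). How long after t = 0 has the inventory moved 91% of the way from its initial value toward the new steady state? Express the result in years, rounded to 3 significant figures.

τ = M₀/F₀ = 11400/326000 = 0.03497 yr.
The remaining gap fraction is e^(−t/τ); 91% covered ⇒ e^(−t/τ) = 0.0900.
t = −τ ln(0.0900) = 0.03497 × 2.408 = 0.08420 yr.

0.0842 yr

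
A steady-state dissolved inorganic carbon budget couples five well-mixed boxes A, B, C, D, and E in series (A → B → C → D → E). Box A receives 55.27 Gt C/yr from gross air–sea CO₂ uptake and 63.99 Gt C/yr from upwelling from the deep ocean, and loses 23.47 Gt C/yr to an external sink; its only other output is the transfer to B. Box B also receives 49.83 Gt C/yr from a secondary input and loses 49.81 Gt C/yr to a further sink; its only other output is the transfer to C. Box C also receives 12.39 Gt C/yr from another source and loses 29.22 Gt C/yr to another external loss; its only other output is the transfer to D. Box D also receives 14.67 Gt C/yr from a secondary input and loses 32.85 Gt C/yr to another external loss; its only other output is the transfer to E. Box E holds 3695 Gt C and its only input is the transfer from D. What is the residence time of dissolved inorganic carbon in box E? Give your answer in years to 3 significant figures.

Box A: F(A→B) = (55.27 + 63.99) − 23.47 = 95.790 Gt C/yr.
Box B: F(B→C) = (95.790 + 49.83) − 49.81 = 95.810 Gt C/yr.
Box C: F(C→D) = (95.810 + 12.39) − 29.22 = 78.980 Gt C/yr.
Box D: F(D→E) = (78.980 + 14.67) − 32.85 = 60.800 Gt C/yr.
Box E throughput = its input = 60.800 Gt C/yr; τ = 3695 / 60.800 = 60.77 yr.

60.8 yr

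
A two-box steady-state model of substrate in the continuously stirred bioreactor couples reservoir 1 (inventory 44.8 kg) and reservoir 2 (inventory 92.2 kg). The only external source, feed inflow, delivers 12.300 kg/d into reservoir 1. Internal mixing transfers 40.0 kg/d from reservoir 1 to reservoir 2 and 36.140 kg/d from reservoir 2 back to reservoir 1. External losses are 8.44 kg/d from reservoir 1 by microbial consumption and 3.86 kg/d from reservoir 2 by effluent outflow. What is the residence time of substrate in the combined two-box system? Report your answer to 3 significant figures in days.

Residence time in the combined system uses the total inventory and the total *external* removal — internal exchanges between the two boxes cancel.
M_total = 44.8 + 92.2 = 137.00 kg.
ΣF_external_out = 8.44 + 3.86 = 12.300 kg/d.
τ = M_total / ΣF_ext = 137.00 / 12.300 = 11.14 d.

11.1 d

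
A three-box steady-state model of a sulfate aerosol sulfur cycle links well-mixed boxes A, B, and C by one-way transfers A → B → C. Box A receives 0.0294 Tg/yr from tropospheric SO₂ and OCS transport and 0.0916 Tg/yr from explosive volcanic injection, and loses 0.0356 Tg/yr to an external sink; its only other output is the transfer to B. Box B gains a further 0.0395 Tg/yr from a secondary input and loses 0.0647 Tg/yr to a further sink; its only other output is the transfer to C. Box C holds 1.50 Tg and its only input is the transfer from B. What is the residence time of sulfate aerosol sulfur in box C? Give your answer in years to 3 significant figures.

24.9 yr

Box A: F(A→B) = (0.0294 + 0.0916) − 0.0356 = 0.085400 Tg/yr.
Box B: F(B→C) = (0.085400 + 0.0395) − 0.0647 = 0.060200 Tg/yr.
Box C throughput = its input = 0.060200 Tg/yr; τ = 1.50 / 0.060200 = 24.92 yr.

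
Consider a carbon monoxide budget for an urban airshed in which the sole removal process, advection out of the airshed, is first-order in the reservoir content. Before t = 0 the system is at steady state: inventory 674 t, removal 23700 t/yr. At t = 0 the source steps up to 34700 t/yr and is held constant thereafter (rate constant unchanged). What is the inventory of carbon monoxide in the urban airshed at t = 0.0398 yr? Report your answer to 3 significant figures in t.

Residence time τ = M₀/F₀ = 0.02844 yr. The eventual steady state is M_∞ = M₀·(F₁/F₀) = 674 × 34700/23700 = 986.83 t.
The anomaly ΔM(t) = M(t) − M_∞ decays as ΔM₀·e^(−t/τ) with ΔM₀ = 674 − 986.83 = −312.8 t.
At t = 0.0398 yr, e^(−t/τ) = e^(−1.399) = 0.2467, so ΔM = −77.18 t and M = 986.83 − 77.18 = 909.65 t.

910 t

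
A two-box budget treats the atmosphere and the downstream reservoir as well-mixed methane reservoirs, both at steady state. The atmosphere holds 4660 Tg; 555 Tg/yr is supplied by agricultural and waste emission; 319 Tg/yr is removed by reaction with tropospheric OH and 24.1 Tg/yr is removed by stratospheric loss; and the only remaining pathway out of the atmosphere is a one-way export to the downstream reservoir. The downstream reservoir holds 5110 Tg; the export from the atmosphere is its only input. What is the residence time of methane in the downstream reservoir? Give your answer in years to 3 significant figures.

Balance the atmosphere: ΣF_in = 555.00 Tg/yr.
Export to the downstream reservoir = ΣF_in − (319 + 24.1) = 211.90 Tg/yr.
At steady state the output of the downstream reservoir equals its input, 211.90 Tg/yr.
τ = M / F = 5110 / 211.90 = 24.12 yr.

24.1 yr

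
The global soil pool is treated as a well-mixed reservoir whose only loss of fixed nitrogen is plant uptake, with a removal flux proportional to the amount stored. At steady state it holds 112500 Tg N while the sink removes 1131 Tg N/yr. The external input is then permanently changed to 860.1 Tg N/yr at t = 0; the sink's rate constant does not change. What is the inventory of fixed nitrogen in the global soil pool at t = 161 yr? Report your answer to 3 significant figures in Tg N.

90900 Tg N

τ = M₀/F₀ = 112500/1131 = 99.47 yr; rate constant k = 1/τ.
New steady state M_∞ = F₁/k = F₁·τ = 860.1 × 99.47 = 85554 Tg N.
M(t) = M_∞ + (M₀ − M_∞)·e^(−t/τ); t/τ = 161/99.47 = 1.619, so e^(−t/τ) = 0.1982.
M(t) = 85554 + 26950 × 0.1982 = 90894 Tg N.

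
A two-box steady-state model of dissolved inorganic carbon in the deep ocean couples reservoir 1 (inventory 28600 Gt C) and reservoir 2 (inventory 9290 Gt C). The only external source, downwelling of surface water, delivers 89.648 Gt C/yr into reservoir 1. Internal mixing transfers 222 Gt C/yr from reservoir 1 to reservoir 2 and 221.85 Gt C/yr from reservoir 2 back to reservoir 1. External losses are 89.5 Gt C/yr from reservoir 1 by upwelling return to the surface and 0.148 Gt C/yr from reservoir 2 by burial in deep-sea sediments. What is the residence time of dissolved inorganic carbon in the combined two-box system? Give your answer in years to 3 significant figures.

423 yr

For the system as a whole, the A↔B exchange is internal and contributes nothing to the throughput; only the external sinks remove mass.
M_total = 28600 + 9290 = 37890 Gt C.
ΣF_external_out = 89.5 + 0.148 = 89.648 Gt C/yr.
τ = M_total / ΣF_ext = 37890 / 89.648 = 422.7 yr.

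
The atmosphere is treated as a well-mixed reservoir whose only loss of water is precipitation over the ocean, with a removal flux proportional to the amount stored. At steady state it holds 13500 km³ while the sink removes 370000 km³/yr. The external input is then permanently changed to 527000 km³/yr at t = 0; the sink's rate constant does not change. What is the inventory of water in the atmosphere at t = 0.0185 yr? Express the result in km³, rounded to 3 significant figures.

15800 km³

The sink rate constant is k = F₀/M₀ = 370000/13500 = 27.41 yr⁻¹.
Solving dM/dt = F₁ − kM with M(0) = M₀ gives M(t) = F₁/k + (M₀ − F₁/k)·e^(−kt).
F₁/k = 527000/27.41 = 19228 km³; kt = 27.41 × 0.0185 = 0.5070, e^(−kt) = 0.6023.
M(0.0185) = 19228 + (13500 − 19228) × 0.6023 = 19228 − 3450 = 15778 km³.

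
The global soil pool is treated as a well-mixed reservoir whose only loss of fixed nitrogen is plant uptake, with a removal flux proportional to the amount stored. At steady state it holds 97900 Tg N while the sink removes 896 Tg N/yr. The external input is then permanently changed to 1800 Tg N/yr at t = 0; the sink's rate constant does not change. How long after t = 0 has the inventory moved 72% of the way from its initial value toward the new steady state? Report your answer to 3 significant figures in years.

139 yr

τ = M₀/F₀ = 97900/896 = 109.3 yr.
The remaining gap fraction is e^(−t/τ); 72% covered ⇒ e^(−t/τ) = 0.280.
t = −τ ln(0.280) = 109.3 × 1.273 = 139.1 yr.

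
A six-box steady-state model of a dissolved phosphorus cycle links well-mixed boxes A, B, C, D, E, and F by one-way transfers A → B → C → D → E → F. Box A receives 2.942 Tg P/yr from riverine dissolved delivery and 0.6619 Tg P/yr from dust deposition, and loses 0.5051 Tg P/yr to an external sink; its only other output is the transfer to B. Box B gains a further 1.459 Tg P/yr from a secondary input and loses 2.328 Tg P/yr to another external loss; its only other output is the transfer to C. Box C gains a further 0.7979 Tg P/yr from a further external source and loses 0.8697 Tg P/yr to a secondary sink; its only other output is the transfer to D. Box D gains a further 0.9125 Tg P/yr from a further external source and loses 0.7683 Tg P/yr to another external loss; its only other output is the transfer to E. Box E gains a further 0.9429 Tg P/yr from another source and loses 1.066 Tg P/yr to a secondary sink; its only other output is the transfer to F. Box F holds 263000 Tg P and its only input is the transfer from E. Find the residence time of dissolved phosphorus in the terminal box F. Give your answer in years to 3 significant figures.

121000 yr

Box A: F(A→B) = (2.942 + 0.6619) − 0.5051 = 3.0988 Tg P/yr.
Box B: F(B→C) = (3.0988 + 1.459) − 2.328 = 2.2298 Tg P/yr.
Box C: F(C→D) = (2.2298 + 0.7979) − 0.8697 = 2.1580 Tg P/yr.
Box D: F(D→E) = (2.1580 + 0.9125) − 0.7683 = 2.3022 Tg P/yr.
Box E: F(E→F) = (2.3022 + 0.9429) − 1.066 = 2.1791 Tg P/yr.
Box F throughput = its input = 2.1791 Tg P/yr; τ = 263000 / 2.1791 = 120700 yr.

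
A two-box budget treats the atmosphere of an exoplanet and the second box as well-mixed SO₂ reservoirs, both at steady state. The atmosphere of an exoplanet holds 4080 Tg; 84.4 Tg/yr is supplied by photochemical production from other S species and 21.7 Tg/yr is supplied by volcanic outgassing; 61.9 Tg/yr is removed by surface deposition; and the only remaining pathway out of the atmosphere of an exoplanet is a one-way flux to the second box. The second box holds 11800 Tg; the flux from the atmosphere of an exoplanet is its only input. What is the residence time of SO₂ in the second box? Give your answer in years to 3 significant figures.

267 yr

Balance the atmosphere of an exoplanet: ΣF_in = 84.4 + 21.7 = 106.10 Tg/yr.
Flux to the second box = ΣF_in − (61.9) = 44.200 Tg/yr.
At steady state the output of the second box equals its input, 44.200 Tg/yr.
τ = M / F = 11800 / 44.200 = 267.0 yr.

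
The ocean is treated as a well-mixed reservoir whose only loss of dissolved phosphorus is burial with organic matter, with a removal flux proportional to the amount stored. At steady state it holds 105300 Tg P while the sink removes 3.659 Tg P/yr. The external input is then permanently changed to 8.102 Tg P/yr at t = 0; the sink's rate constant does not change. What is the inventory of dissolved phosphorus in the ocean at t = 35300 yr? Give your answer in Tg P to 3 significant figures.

Residence time τ = M₀/F₀ = 28780 yr. The eventual steady state is M_∞ = M₀·(F₁/F₀) = 105300 × 8.102/3.659 = 233160 Tg P.
The anomaly ΔM(t) = M(t) − M_∞ decays as ΔM₀·e^(−t/τ) with ΔM₀ = 105300 − 233160 = −127900 Tg P.
At t = 35300 yr, e^(−t/τ) = e^(−1.227) = 0.2933, so ΔM = −37500 Tg P and M = 233160 − 37500 = 195660 Tg P.

196000 Tg P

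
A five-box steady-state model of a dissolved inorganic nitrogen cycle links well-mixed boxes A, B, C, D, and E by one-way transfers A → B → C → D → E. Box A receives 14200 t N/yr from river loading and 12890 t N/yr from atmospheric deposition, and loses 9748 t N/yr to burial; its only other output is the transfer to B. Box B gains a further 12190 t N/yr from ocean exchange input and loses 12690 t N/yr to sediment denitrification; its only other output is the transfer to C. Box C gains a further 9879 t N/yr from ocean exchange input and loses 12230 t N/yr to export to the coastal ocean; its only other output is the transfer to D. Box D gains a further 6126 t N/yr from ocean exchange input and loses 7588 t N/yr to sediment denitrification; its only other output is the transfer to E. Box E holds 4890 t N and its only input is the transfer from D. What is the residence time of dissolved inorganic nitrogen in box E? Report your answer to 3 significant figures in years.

Box A: F(A→B) = (14200 + 12890) − 9748 = 17342 t N/yr.
Box B: F(B→C) = (17342 + 12190) − 12690 = 16842 t N/yr.
Box C: F(C→D) = (16842 + 9879) − 12230 = 14491 t N/yr.
Box D: F(D→E) = (14491 + 6126) − 7588 = 13029 t N/yr.
Box E throughput = its input = 13029 t N/yr; τ = 4890 / 13029 = 0.3753 yr.

0.375 yr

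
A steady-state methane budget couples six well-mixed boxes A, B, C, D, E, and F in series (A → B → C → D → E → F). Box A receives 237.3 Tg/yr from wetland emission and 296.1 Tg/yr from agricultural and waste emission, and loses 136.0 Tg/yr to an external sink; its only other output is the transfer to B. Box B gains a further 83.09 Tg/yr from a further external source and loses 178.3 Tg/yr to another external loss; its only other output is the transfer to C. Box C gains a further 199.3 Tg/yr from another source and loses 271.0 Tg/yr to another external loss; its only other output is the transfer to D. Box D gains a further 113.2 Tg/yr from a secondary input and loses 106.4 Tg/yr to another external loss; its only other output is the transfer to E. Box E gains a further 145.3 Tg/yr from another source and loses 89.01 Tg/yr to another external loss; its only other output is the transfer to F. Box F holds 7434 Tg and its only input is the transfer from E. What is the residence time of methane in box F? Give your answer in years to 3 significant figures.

25.3 yr

Box A: F(A→B) = (237.3 + 296.1) − 136.0 = 397.40 Tg/yr.
Box B: F(B→C) = (397.40 + 83.09) − 178.3 = 302.19 Tg/yr.
Box C: F(C→D) = (302.19 + 199.3) − 271.0 = 230.49 Tg/yr.
Box D: F(D→E) = (230.49 + 113.2) − 106.4 = 237.29 Tg/yr.
Box E: F(E→F) = (237.29 + 145.3) − 89.01 = 293.58 Tg/yr.
Box F throughput = its input = 293.58 Tg/yr; τ = 7434 / 293.58 = 25.32 yr.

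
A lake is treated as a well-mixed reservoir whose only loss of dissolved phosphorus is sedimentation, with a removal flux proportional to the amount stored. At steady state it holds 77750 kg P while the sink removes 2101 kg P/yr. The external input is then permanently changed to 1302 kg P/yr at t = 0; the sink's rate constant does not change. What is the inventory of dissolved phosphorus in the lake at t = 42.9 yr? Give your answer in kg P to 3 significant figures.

57500 kg P

Residence time τ = M₀/F₀ = 37.01 yr. The eventual steady state is M_∞ = M₀·(F₁/F₀) = 77750 × 1302/2101 = 48182 kg P.
The anomaly ΔM(t) = M(t) − M_∞ decays as ΔM₀·e^(−t/τ) with ΔM₀ = 77750 − 48182 = 29570 kg P.
At t = 42.9 yr, e^(−t/τ) = e^(−1.159) = 0.3137, so ΔM = 9276 kg P and M = 48182 + 9276 = 57458 kg P.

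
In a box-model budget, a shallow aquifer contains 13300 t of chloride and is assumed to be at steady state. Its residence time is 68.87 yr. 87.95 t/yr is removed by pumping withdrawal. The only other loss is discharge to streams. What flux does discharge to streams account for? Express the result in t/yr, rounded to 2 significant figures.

Total removal F = M/τ = 13300 / 68.87 = 193.1 t/yr.
Discharge to streams = F − (87.95) = 193.1 − 87.95 = 105.2 t/yr.

110 t/yr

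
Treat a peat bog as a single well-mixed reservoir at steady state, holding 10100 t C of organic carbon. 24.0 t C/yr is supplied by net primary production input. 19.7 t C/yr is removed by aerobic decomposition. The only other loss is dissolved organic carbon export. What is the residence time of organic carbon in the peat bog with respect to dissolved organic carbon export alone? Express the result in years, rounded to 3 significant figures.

2350 yr

At steady state ΣF_in = ΣF_out.
ΣF_in = 24.000 t C/yr.
Dissolved organic carbon export flux = ΣF_in − (19.7) = 24.000 − 19.70 = 4.300 t C/yr.
τ = M / F = 10100 / 4.300 = 2349 yr.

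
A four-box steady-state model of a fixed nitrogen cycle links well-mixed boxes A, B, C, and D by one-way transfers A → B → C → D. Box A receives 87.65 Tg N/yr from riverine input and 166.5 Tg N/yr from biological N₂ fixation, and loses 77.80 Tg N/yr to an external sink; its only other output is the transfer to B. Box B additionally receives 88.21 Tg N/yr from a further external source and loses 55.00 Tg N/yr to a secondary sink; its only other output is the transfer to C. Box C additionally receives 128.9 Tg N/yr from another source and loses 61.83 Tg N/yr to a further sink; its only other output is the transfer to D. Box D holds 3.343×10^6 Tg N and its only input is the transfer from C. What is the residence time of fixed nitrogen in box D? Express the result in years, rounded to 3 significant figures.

Box A: F(A→B) = (87.65 + 166.5) − 77.80 = 176.35 Tg N/yr.
Box B: F(B→C) = (176.35 + 88.21) − 55.00 = 209.56 Tg N/yr.
Box C: F(C→D) = (209.56 + 128.9) − 61.83 = 276.63 Tg N/yr.
Box D throughput = its input = 276.63 Tg N/yr; τ = 3.343×10^6 / 276.63 = 12080 yr.

12100 yr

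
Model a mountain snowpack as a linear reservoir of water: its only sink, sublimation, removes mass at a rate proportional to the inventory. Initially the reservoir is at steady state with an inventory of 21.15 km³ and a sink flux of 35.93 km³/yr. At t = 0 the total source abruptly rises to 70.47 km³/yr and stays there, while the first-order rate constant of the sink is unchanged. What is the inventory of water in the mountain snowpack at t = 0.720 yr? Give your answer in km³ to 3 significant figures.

35.5 km³

Residence time τ = M₀/F₀ = 0.5886 yr. The eventual steady state is M_∞ = M₀·(F₁/F₀) = 21.15 × 70.47/35.93 = 41.482 km³.
The anomaly ΔM(t) = M(t) − M_∞ decays as ΔM₀·e^(−t/τ) with ΔM₀ = 21.15 − 41.482 = −20.33 km³.
At t = 0.720 yr, e^(−t/τ) = e^(−1.223) = 0.2943, so ΔM = −5.984 km³ and M = 41.482 − 5.984 = 35.498 km³.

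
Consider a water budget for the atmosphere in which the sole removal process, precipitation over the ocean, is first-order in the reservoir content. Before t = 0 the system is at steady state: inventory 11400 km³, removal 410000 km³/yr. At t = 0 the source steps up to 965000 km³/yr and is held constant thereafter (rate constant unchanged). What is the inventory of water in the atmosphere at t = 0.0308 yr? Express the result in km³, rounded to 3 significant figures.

Residence time τ = M₀/F₀ = 0.02780 yr. The eventual steady state is M_∞ = M₀·(F₁/F₀) = 11400 × 965000/410000 = 26832 km³.
The anomaly ΔM(t) = M(t) − M_∞ decays as ΔM₀·e^(−t/τ) with ΔM₀ = 11400 − 26832 = −15430 km³.
At t = 0.0308 yr, e^(−t/τ) = e^(−1.108) = 0.3303, so ΔM = −5097 km³ and M = 26832 − 5097 = 21734 km³.

21700 km³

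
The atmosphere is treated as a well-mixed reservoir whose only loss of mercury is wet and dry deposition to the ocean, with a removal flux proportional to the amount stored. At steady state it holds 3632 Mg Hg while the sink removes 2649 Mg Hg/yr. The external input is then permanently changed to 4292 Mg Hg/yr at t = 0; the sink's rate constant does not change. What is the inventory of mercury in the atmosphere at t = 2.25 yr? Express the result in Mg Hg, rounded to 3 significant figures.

τ = M₀/F₀ = 3632/2649 = 1.371 yr; rate constant k = 1/τ.
New steady state M_∞ = F₁/k = F₁·τ = 4292 × 1.371 = 5884.7 Mg Hg.
M(t) = M_∞ + (M₀ − M_∞)·e^(−t/τ); t/τ = 2.25/1.371 = 1.641, so e^(−t/τ) = 0.1938.
M(t) = 5884.7 − 2253 × 0.1938 = 5448.2 Mg Hg.

5450 Mg Hg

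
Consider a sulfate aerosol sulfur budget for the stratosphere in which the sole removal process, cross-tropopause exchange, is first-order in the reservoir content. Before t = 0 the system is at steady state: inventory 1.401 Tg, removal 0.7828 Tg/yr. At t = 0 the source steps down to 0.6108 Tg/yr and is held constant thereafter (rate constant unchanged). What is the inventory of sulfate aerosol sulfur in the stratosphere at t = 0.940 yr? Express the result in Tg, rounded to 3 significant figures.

1.28 Tg

τ = M₀/F₀ = 1.401/0.7828 = 1.790 yr; rate constant k = 1/τ.
New steady state M_∞ = F₁/k = F₁·τ = 0.6108 × 1.790 = 1.0932 Tg.
M(t) = M_∞ + (M₀ − M_∞)·e^(−t/τ); t/τ = 0.940/1.790 = 0.5252, so e^(−t/τ) = 0.5914.
M(t) = 1.0932 + 0.3078 × 0.5914 = 1.2752 Tg.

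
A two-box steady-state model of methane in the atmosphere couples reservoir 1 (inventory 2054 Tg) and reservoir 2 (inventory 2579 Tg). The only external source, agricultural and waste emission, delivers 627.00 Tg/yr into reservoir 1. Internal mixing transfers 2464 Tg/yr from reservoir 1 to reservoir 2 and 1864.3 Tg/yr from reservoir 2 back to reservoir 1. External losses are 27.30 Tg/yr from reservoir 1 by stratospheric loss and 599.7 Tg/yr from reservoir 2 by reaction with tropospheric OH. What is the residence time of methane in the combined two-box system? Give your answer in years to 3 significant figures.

Treat the two boxes together as one reservoir: the mixing fluxes between them are internal recycling, so τ = ΣM / Σ(external losses).
M_total = 2054 + 2579 = 4633.0 Tg.
ΣF_external_out = 27.30 + 599.7 = 627.00 Tg/yr.
τ = M_total / ΣF_ext = 4633.0 / 627.00 = 7.389 yr.

7.39 yr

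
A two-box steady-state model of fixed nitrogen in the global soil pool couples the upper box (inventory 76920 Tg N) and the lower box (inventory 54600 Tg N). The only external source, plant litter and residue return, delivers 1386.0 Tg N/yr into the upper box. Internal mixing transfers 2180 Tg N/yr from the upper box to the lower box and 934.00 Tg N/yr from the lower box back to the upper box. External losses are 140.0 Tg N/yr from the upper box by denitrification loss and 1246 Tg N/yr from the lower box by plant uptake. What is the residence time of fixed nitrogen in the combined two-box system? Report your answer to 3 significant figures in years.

Treat the two boxes together as one reservoir: the mixing fluxes between them are internal recycling, so τ = ΣM / Σ(external losses).
M_total = 76920 + 54600 = 131520 Tg N.
ΣF_external_out = 140.0 + 1246 = 1386.0 Tg N/yr.
τ = M_total / ΣF_ext = 131520 / 1386.0 = 94.89 yr.

94.9 yr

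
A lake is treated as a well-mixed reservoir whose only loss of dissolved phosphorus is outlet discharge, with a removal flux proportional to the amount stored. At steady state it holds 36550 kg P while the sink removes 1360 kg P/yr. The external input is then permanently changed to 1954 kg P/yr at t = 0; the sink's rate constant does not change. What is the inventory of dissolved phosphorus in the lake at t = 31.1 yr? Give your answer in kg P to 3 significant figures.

The sink rate constant is k = F₀/M₀ = 1360/36550 = 0.03721 yr⁻¹.
Solving dM/dt = F₁ − kM with M(0) = M₀ gives M(t) = F₁/k + (M₀ − F₁/k)·e^(−kt).
F₁/k = 1954/0.03721 = 52514 kg P; kt = 0.03721 × 31.1 = 1.157, e^(−kt) = 0.3144.
M(31.1) = 52514 + (36550 − 52514) × 0.3144 = 52514 − 5018 = 47495 kg P.

47500 kg P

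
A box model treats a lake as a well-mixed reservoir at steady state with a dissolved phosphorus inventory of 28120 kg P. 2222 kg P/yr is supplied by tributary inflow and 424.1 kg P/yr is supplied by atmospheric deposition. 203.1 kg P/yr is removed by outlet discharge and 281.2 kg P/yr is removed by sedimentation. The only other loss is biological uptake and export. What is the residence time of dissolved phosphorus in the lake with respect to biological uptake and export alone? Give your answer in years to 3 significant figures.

13.0 yr

At steady state ΣF_in = ΣF_out.
ΣF_in = 2222 + 424.1 = 2646.1 kg P/yr.
Biological uptake and export flux = ΣF_in − (203.1 + 281.2) = 2646.1 − 484.3 = 2162 kg P/yr.
τ = M / F = 28120 / 2162 = 13.01 yr.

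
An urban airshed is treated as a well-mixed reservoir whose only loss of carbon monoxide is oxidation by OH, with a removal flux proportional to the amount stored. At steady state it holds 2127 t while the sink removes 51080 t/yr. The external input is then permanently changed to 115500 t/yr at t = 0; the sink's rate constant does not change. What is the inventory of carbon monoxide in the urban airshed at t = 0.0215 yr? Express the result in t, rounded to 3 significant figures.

τ = M₀/F₀ = 2127/51080 = 0.04164 yr; rate constant k = 1/τ.
New steady state M_∞ = F₁/k = F₁·τ = 115500 × 0.04164 = 4809.5 t.
M(t) = M_∞ + (M₀ − M_∞)·e^(−t/τ); t/τ = 0.0215/0.04164 = 0.5163, so e^(−t/τ) = 0.5967.
M(t) = 4809.5 − 2682 × 0.5967 = 3208.8 t.

3210 t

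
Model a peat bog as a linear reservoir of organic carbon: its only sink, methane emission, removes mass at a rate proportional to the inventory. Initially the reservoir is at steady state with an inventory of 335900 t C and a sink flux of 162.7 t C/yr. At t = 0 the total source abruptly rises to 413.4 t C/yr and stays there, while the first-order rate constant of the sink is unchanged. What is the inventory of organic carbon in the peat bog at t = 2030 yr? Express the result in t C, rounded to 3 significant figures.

660000 t C

The sink rate constant is k = F₀/M₀ = 162.7/335900 = 0.0004844 yr⁻¹.
Solving dM/dt = F₁ − kM with M(0) = M₀ gives M(t) = F₁/k + (M₀ − F₁/k)·e^(−kt).
F₁/k = 413.4/0.0004844 = 853480 t C; kt = 0.0004844 × 2030 = 0.9833, e^(−kt) = 0.3741.
M(2030) = 853480 + (335900 − 853480) × 0.3741 = 853480 − 193600 = 659860 t C.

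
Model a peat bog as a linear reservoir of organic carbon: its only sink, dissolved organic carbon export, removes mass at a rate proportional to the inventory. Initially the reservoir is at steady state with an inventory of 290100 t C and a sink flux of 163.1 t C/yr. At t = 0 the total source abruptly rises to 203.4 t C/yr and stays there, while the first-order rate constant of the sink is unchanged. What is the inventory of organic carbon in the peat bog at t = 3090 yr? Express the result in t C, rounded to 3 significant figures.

The sink rate constant is k = F₀/M₀ = 163.1/290100 = 0.0005622 yr⁻¹.
Solving dM/dt = F₁ − kM with M(0) = M₀ gives M(t) = F₁/k + (M₀ − F₁/k)·e^(−kt).
F₁/k = 203.4/0.0005622 = 361780 t C; kt = 0.0005622 × 3090 = 1.737, e^(−kt) = 0.1760.
M(3090) = 361780 + (290100 − 361780) × 0.1760 = 361780 − 12620 = 349160 t C.

349000 t C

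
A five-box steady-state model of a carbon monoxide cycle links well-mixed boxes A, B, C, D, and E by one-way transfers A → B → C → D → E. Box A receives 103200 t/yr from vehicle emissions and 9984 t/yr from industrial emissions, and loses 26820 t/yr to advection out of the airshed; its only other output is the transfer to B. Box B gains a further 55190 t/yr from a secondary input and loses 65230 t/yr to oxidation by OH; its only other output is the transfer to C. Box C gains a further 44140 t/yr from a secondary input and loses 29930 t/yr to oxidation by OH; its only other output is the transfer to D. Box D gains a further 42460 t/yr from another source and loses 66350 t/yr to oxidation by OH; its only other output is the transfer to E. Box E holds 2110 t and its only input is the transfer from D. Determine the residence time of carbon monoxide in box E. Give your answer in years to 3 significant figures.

Box A: F(A→B) = (103200 + 9984) − 26820 = 86364 t/yr.
Box B: F(B→C) = (86364 + 55190) − 65230 = 76324 t/yr.
Box C: F(C→D) = (76324 + 44140) − 29930 = 90534 t/yr.
Box D: F(D→E) = (90534 + 42460) − 66350 = 66644 t/yr.
Box E throughput = its input = 66644 t/yr; τ = 2110 / 66644 = 0.03166 yr.

0.0317 yr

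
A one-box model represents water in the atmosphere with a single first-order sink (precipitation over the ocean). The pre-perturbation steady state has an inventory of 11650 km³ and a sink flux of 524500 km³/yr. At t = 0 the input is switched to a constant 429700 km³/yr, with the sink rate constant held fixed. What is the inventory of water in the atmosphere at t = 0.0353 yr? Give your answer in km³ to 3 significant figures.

9970 km³

τ = M₀/F₀ = 11650/524500 = 0.02221 yr; rate constant k = 1/τ.
New steady state M_∞ = F₁/k = F₁·τ = 429700 × 0.02221 = 9544.3 km³.
M(t) = M_∞ + (M₀ − M_∞)·e^(−t/τ); t/τ = 0.0353/0.02221 = 1.589, so e^(−t/τ) = 0.2041.
M(t) = 9544.3 + 2106 × 0.2041 = 9974.1 km³.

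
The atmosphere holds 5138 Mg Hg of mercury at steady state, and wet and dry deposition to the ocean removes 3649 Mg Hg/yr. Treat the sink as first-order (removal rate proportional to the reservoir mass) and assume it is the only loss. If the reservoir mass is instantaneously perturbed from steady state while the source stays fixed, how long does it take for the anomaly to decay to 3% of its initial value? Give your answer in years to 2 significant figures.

For a linear reservoir the anomaly decays as exp(−t/τ) with τ = M/F = 5138/3649 = 1.408 yr.
exp(−t/τ) = 0.03 ⇒ t = −τ ln(0.03) = 1.408 × 3.507 = 4.937 yr.

4.9 yr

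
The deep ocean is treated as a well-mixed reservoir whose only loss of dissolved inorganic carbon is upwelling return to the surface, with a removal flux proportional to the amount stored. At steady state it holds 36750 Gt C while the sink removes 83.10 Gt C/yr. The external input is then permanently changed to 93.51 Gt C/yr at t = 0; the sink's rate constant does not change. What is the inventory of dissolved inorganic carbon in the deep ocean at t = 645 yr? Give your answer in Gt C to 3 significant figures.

40300 Gt C

The sink rate constant is k = F₀/M₀ = 83.10/36750 = 0.002261 yr⁻¹.
Solving dM/dt = F₁ − kM with M(0) = M₀ gives M(t) = F₁/k + (M₀ − F₁/k)·e^(−kt).
F₁/k = 93.51/0.002261 = 41354 Gt C; kt = 0.002261 × 645 = 1.458, e^(−kt) = 0.2326.
M(645) = 41354 + (36750 − 41354) × 0.2326 = 41354 − 1071 = 40283 Gt C.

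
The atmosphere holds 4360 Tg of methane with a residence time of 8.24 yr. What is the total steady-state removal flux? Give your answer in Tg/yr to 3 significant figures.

529 Tg/yr

F = M / τ = 4360 / 8.24 = 529.1 Tg/yr.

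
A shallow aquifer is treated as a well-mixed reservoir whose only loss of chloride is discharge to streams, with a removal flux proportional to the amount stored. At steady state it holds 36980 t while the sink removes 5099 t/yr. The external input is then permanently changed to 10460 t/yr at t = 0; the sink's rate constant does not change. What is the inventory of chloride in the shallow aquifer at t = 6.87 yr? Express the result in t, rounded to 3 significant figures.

60800 t

Residence time τ = M₀/F₀ = 7.252 yr. The eventual steady state is M_∞ = M₀·(F₁/F₀) = 36980 × 10460/5099 = 75860 t.
The anomaly ΔM(t) = M(t) − M_∞ decays as ΔM₀·e^(−t/τ) with ΔM₀ = 36980 − 75860 = −38880 t.
At t = 6.87 yr, e^(−t/τ) = e^(−0.9473) = 0.3878, so ΔM = −15080 t and M = 75860 − 15080 = 60783 t.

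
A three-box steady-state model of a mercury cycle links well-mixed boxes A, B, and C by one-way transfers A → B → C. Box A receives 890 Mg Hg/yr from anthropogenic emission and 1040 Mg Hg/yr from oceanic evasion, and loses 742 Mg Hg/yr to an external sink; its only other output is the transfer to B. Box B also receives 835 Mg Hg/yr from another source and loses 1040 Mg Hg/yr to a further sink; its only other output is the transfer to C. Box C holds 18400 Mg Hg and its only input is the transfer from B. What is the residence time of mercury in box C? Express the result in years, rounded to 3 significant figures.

Box A: F(A→B) = (890 + 1040) − 742 = 1188.0 Mg Hg/yr.
Box B: F(B→C) = (1188.0 + 835) − 1040 = 983.00 Mg Hg/yr.
Box C throughput = its input = 983.00 Mg Hg/yr; τ = 18400 / 983.00 = 18.72 yr.

18.7 yr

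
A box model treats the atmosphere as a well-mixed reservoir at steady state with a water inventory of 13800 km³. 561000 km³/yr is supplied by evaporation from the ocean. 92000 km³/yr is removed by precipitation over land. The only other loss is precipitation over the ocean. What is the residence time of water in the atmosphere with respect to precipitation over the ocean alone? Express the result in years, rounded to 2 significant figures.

0.029 yr

At steady state ΣF_in = ΣF_out.
ΣF_in = 561000 km³/yr.
Precipitation over the ocean flux = ΣF_in − (92000) = 561000 − 92000 = 469000 km³/yr.
τ = M / F = 13800 / 469000 = 0.02942 yr.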